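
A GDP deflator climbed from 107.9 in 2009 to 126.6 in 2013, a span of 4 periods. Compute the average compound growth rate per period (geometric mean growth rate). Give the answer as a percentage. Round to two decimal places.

4.08%

Growth factor = (126.6/107.9)^(1/4) = (1.173309)^(1/4) = 1.040766
Growth rate = 1.040766 − 1 = 0.040766 = 4.0766%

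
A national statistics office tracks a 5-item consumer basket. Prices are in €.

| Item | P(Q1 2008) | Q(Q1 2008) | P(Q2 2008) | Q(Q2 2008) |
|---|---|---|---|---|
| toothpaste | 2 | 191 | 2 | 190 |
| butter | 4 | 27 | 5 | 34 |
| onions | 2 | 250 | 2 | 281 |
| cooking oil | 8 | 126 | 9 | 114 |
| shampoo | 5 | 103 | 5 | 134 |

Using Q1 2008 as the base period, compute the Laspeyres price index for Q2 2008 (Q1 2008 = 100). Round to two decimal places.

106.09

Laspeyres price index uses base-period quantities as weights.
ΣP(Q2 2008)·Q(Q1 2008) = 2×191 + 5×27 + 2×250 + 9×126 + 5×103 = 382 + 135 + 500 + 1134 + 515 = 2666
ΣP(Q1 2008)·Q(Q1 2008) = 2×191 + 4×27 + 2×250 + 8×126 + 5×103 = 382 + 108 + 500 + 1008 + 515 = 2513
Index = 2666 / 2513 × 100 = 106.0883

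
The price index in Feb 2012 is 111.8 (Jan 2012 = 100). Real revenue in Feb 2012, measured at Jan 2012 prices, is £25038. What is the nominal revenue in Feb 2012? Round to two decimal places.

27992.48

Nominal = Real × (Index/100) = 25038 × (111.8/100)
        = 25038 × 1.118 = 27992.4840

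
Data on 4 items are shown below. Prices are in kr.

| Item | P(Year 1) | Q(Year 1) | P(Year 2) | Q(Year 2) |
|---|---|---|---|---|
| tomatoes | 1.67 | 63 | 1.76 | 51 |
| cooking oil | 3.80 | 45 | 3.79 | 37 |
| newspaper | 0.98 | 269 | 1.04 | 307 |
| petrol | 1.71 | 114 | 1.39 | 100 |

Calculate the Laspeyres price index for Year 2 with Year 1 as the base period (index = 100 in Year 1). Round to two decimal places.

Laspeyres price index uses base-period quantities as weights.
ΣP(Year 2)·Q(Year 1) = 1.76×63 + 3.79×45 + 1.04×269 + 1.39×114 = 110.88 + 170.55 + 279.76 + 158.46 = 719.65
ΣP(Year 1)·Q(Year 1) = 1.67×63 + 3.80×45 + 0.98×269 + 1.71×114 = 105.21 + 171 + 263.62 + 194.94 = 734.77
Index = 719.65 / 734.77 × 100 = 97.9422

97.94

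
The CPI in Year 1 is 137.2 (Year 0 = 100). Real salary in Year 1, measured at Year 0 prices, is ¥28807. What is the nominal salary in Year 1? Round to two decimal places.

Nominal = Real × (Index/100) = 28807 × (137.2/100)
        = 28807 × 1.372 = 39523.2040

39523.20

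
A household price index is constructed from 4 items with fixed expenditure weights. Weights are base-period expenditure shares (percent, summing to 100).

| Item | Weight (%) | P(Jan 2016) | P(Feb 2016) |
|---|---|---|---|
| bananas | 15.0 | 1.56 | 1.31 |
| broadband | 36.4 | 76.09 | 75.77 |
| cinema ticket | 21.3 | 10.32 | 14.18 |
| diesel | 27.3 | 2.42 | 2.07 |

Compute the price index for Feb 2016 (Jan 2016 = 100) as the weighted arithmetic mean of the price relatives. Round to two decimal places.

101.46

bananas: 15.0 × (1.31/1.56) = 15.0 × 0.839744 = 12.5962
broadband: 36.4 × (75.77/76.09) = 36.4 × 0.995794 = 36.2469
cinema ticket: 21.3 × (14.18/10.32) = 21.3 × 1.374031 = 29.2669
diesel: 27.3 × (2.07/2.42) = 27.3 × 0.855372 = 23.3517
Index = Σ wᵢ·(p₁ᵢ/p₀ᵢ) = 12.5962 + 36.2469 + 29.2669 + 23.3517 = 101.4616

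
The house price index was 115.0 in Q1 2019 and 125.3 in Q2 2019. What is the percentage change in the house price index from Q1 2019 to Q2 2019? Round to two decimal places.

Change = (125.3 − 115.0) / 115.0 × 100
       = 10.3 / 115.0 × 100 = 8.9565%

8.96%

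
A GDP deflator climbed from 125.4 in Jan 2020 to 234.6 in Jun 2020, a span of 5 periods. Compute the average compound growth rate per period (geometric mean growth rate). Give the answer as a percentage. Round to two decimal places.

Growth factor = (234.6/125.4)^(1/5) = (1.870813)^(1/5) = 1.133460
Growth rate = 1.133460 − 1 = 0.133460 = 13.3460%

13.35%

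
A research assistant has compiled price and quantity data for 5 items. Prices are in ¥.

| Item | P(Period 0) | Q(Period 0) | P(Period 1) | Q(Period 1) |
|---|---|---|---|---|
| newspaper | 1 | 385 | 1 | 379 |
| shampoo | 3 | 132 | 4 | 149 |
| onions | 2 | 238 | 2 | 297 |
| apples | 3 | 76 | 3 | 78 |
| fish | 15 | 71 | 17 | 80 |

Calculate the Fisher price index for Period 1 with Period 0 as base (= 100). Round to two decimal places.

Laspeyres component (base-period weights):
ΣP(Period 1)Q(Period 0) = 1×385 + 4×132 + 2×238 + 3×76 + 17×71 = 385 + 528 + 476 + 228 + 1207 = 2824
ΣP(Period 0)Q(Period 0) = 1×385 + 3×132 + 2×238 + 3×76 + 15×71 = 385 + 396 + 476 + 228 + 1065 = 2550
L = 2824 / 2550 × 100 = 110.7451
Paasche component (current-period weights):
ΣP(Period 1)Q(Period 1) = 1×379 + 4×149 + 2×297 + 3×78 + 17×80 = 379 + 596 + 594 + 234 + 1360 = 3163
ΣP(Period 0)Q(Period 1) = 1×379 + 3×149 + 2×297 + 3×78 + 15×80 = 379 + 447 + 594 + 234 + 1200 = 2854
P = 3163 / 2854 × 100 = 110.8269
Fisher = √(L × P) = √(110.7451 × 110.8269) = 110.7860

110.79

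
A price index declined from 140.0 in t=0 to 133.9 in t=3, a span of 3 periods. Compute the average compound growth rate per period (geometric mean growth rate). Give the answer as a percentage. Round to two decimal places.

-1.47%

Growth factor = (133.9/140.0)^(1/3) = (0.956429)^(1/3) = 0.985260
Growth rate = 0.985260 − 1 = -0.014740 = -1.4740%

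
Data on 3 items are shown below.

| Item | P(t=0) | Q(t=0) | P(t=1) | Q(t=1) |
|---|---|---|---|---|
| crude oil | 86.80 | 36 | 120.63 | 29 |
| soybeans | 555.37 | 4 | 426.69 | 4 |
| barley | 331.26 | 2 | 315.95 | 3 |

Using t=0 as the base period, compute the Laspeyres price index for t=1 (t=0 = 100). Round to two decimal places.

111.19

Laspeyres price index uses base-period quantities as weights.
ΣP(t=1)·Q(t=0) = 120.63×36 + 426.69×4 + 315.95×2 = 4342.68 + 1706.76 + 631.9 = 6681.34
ΣP(t=0)·Q(t=0) = 86.80×36 + 555.37×4 + 331.26×2 = 3124.8 + 2221.48 + 662.52 = 6008.8
Index = 6681.34 / 6008.8 × 100 = 111.1926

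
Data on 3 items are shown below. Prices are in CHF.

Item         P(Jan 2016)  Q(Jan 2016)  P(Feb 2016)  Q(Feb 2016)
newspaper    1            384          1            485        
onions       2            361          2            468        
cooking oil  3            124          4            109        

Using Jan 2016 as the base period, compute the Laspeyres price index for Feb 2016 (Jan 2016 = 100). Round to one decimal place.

108.4

Laspeyres price index uses base-period quantities as weights.
ΣP(Feb 2016)·Q(Jan 2016) = 1×384 + 2×361 + 4×124 = 384 + 722 + 496 = 1602
ΣP(Jan 2016)·Q(Jan 2016) = 1×384 + 2×361 + 3×124 = 384 + 722 + 372 = 1478
Index = 1602 / 1478 × 100 = 108.3897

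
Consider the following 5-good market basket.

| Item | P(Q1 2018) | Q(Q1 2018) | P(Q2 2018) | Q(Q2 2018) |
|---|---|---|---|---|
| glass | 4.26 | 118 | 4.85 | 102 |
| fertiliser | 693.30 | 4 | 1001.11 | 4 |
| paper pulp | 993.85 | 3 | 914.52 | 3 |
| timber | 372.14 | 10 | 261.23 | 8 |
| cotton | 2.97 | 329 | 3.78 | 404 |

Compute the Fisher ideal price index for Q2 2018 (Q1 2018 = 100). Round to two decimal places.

Laspeyres component (base-period weights):
ΣP(Q2 2018)Q(Q1 2018) = 4.85×118 + 1001.11×4 + 914.52×3 + 261.23×10 + 3.78×329 = 572.3 + 4004.44 + 2743.56 + 2612.3 + 1243.62 = 11176.22
ΣP(Q1 2018)Q(Q1 2018) = 4.26×118 + 693.30×4 + 993.85×3 + 372.14×10 + 2.97×329 = 502.68 + 2773.2 + 2981.55 + 3721.4 + 977.13 = 10955.96
L = 11176.22 / 10955.96 × 100 = 102.0104
Paasche component (current-period weights):
ΣP(Q2 2018)Q(Q2 2018) = 4.85×102 + 1001.11×4 + 914.52×3 + 261.23×8 + 3.78×404 = 494.7 + 4004.44 + 2743.56 + 2089.84 + 1527.12 = 10859.66
ΣP(Q1 2018)Q(Q2 2018) = 4.26×102 + 693.30×4 + 993.85×3 + 372.14×8 + 2.97×404 = 434.52 + 2773.2 + 2981.55 + 2977.12 + 1199.88 = 10366.27
P = 10859.66 / 10366.27 × 100 = 104.7596
Fisher = √(L × P) = √(102.0104 × 104.7596) = 103.3759

103.38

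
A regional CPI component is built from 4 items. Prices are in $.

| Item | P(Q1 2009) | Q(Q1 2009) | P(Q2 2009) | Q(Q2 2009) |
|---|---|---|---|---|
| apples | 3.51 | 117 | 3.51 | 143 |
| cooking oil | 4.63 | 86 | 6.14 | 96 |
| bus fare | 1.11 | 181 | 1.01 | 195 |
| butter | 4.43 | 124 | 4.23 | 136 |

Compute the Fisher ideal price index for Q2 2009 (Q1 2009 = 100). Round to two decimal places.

Laspeyres component (base-period weights):
ΣP(Q2 2009)Q(Q1 2009) = 3.51×117 + 6.14×86 + 1.01×181 + 4.23×124 = 410.67 + 528.04 + 182.81 + 524.52 = 1646.04
ΣP(Q1 2009)Q(Q1 2009) = 3.51×117 + 4.63×86 + 1.11×181 + 4.43×124 = 410.67 + 398.18 + 200.91 + 549.32 = 1559.08
L = 1646.04 / 1559.08 × 100 = 105.5776
Paasche component (current-period weights):
ΣP(Q2 2009)Q(Q2 2009) = 3.51×143 + 6.14×96 + 1.01×195 + 4.23×136 = 501.93 + 589.44 + 196.95 + 575.28 = 1863.6
ΣP(Q1 2009)Q(Q2 2009) = 3.51×143 + 4.63×96 + 1.11×195 + 4.43×136 = 501.93 + 444.48 + 216.45 + 602.48 = 1765.34
P = 1863.6 / 1765.34 × 100 = 105.5661
Fisher = √(L × P) = √(105.5776 × 105.5661) = 105.5719

105.57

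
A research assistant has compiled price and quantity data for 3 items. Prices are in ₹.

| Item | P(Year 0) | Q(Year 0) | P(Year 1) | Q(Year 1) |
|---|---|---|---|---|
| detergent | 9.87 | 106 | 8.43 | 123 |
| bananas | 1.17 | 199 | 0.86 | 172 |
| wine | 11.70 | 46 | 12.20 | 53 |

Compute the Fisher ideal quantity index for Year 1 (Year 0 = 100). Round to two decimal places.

Laspeyres component (base-period weights):
ΣP(Year 0)Q(Year 1) = 9.87×123 + 1.17×172 + 11.70×53 = 1214.01 + 201.24 + 620.1 = 2035.35
ΣP(Year 0)Q(Year 0) = 9.87×106 + 1.17×199 + 11.70×46 = 1046.22 + 232.83 + 538.2 = 1817.25
L = 2035.35 / 1817.25 × 100 = 112.0017
Paasche component (current-period weights):
ΣP(Year 1)Q(Year 1) = 8.43×123 + 0.86×172 + 12.20×53 = 1036.89 + 147.92 + 646.6 = 1831.41
ΣP(Year 1)Q(Year 0) = 8.43×106 + 0.86×199 + 12.20×46 = 893.58 + 171.14 + 561.2 = 1625.92
P = 1831.41 / 1625.92 × 100 = 112.6384
Fisher = √(L × P) = √(112.0017 × 112.6384) = 112.3196

112.32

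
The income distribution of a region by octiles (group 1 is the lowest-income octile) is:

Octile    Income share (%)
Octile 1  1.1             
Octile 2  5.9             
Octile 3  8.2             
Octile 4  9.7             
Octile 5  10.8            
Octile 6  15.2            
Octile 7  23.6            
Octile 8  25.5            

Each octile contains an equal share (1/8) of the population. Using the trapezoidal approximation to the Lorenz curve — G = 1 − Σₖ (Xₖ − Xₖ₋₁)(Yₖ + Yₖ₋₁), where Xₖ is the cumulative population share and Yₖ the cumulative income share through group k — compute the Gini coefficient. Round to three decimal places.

Cumulative income shares Yₖ: 0.0110, 0.0700, 0.1520, 0.2490, 0.3570, 0.5090, 0.7450, 1.0000
Σ (Xₖ−Xₖ₋₁)(Yₖ+Yₖ₋₁) = (1/8)(0.0110+0.0000) + (1/8)(0.0700+0.0110) + (1/8)(0.1520+0.0700) + (1/8)(0.2490+0.1520) + (1/8)(0.3570+0.2490) + (1/8)(0.5090+0.3570) + (1/8)(0.7450+0.5090) + (1/8)(1.0000+0.7450)
  = 0.0014 + 0.0101 + 0.0278 + 0.0501 + 0.0757 + 0.1082 + 0.1568 + 0.2181 = 0.6482
G = 1 − 0.6482 = 0.3518

0.352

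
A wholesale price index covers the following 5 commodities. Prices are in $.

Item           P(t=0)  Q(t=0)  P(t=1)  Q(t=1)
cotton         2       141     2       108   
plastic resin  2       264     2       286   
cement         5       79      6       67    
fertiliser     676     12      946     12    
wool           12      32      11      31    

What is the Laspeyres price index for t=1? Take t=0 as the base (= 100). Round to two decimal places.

133.88

Laspeyres price index uses base-period quantities as weights.
ΣP(t=1)·Q(t=0) = 2×141 + 2×264 + 6×79 + 946×12 + 11×32 = 282 + 528 + 474 + 11352 + 352 = 12988
ΣP(t=0)·Q(t=0) = 2×141 + 2×264 + 5×79 + 676×12 + 12×32 = 282 + 528 + 395 + 8112 + 384 = 9701
Index = 12988 / 9701 × 100 = 133.8831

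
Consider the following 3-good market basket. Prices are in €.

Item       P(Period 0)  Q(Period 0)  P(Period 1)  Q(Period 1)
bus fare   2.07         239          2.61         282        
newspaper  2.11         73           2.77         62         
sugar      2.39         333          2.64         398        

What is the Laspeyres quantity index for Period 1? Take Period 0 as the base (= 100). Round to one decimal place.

Laspeyres quantity index uses base-period prices as weights.
ΣP(Period 0)·Q(Period 1) = 2.07×282 + 2.11×62 + 2.39×398 = 583.74 + 130.82 + 951.22 = 1665.78
ΣP(Period 0)·Q(Period 0) = 2.07×239 + 2.11×73 + 2.39×333 = 494.73 + 154.03 + 795.87 = 1444.63
Index = 1665.78 / 1444.63 × 100 = 115.3084

115.3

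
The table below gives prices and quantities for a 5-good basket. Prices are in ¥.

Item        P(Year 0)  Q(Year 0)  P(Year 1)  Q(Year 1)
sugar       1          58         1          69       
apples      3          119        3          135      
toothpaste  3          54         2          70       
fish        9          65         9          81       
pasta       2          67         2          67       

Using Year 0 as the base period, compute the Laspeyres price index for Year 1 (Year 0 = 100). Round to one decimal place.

95.8

Laspeyres price index uses base-period quantities as weights.
ΣP(Year 1)·Q(Year 0) = 1×58 + 3×119 + 2×54 + 9×65 + 2×67 = 58 + 357 + 108 + 585 + 134 = 1242
ΣP(Year 0)·Q(Year 0) = 1×58 + 3×119 + 3×54 + 9×65 + 2×67 = 58 + 357 + 162 + 585 + 134 = 1296
Index = 1242 / 1296 × 100 = 95.8333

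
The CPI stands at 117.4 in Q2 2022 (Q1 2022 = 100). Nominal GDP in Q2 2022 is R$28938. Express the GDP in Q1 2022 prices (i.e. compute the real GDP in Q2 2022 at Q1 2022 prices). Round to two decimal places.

Real = Nominal ÷ (Index/100) = 28938 ÷ (117.4/100)
     = 28938 ÷ 1.174 = 24649.0630

24649.06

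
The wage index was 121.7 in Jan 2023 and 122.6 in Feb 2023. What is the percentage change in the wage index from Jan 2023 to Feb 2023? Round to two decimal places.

Change = (122.6 − 121.7) / 121.7 × 100
       = 0.9 / 121.7 × 100 = 0.7395%

0.74%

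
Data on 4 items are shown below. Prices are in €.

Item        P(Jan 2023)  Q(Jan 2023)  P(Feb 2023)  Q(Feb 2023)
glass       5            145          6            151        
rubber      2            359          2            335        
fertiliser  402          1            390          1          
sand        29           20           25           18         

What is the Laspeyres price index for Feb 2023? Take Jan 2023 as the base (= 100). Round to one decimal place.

Laspeyres price index uses base-period quantities as weights.
ΣP(Feb 2023)·Q(Jan 2023) = 6×145 + 2×359 + 390×1 + 25×20 = 870 + 718 + 390 + 500 = 2478
ΣP(Jan 2023)·Q(Jan 2023) = 5×145 + 2×359 + 402×1 + 29×20 = 725 + 718 + 402 + 580 = 2425
Index = 2478 / 2425 × 100 = 102.1856

102.2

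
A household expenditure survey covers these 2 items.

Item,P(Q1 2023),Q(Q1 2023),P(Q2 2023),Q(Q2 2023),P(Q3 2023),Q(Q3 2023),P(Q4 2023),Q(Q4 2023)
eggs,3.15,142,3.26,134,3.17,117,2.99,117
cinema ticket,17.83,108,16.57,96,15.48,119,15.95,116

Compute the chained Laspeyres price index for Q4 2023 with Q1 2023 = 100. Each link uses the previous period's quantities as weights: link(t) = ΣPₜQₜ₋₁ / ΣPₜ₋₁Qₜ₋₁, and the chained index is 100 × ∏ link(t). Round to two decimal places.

Link Q1 2023→Q2 2023:
ΣP(Q2 2023)Q(Q1 2023) = 3.26×142 + 16.57×108 = 462.92 + 1789.56 = 2252.48
ΣP(Q1 2023)Q(Q1 2023) = 3.15×142 + 17.83×108 = 447.3 + 1925.64 = 2372.94
link = 2252.48/2372.94 = 0.949236
Link Q2 2023→Q3 2023:
ΣP(Q3 2023)Q(Q2 2023) = 3.17×134 + 15.48×96 = 424.78 + 1486.08 = 1910.86
ΣP(Q2 2023)Q(Q2 2023) = 3.26×134 + 16.57×96 = 436.84 + 1590.72 = 2027.56
link = 1910.86/2027.56 = 0.942443
Link Q3 2023→Q4 2023:
ΣP(Q4 2023)Q(Q3 2023) = 2.99×117 + 15.95×119 = 349.83 + 1898.05 = 2247.88
ΣP(Q3 2023)Q(Q3 2023) = 3.17×117 + 15.48×119 = 370.89 + 1842.12 = 2213.01
link = 2247.88/2213.01 = 1.015757
Chained index = 100 × 0.949236 × 0.942443 × 1.015757 = 90.8697

90.87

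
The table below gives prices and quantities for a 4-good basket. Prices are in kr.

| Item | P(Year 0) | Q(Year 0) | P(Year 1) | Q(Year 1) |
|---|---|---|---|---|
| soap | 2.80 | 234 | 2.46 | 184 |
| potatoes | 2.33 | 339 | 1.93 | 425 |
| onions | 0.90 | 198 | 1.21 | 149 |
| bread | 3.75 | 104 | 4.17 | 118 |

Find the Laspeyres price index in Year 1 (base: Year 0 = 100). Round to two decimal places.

94.53

Laspeyres price index uses base-period quantities as weights.
ΣP(Year 1)·Q(Year 0) = 2.46×234 + 1.93×339 + 1.21×198 + 4.17×104 = 575.64 + 654.27 + 239.58 + 433.68 = 1903.17
ΣP(Year 0)·Q(Year 0) = 2.80×234 + 2.33×339 + 0.90×198 + 3.75×104 = 655.2 + 789.87 + 178.2 + 390 = 2013.27
Index = 1903.17 / 2013.27 × 100 = 94.5313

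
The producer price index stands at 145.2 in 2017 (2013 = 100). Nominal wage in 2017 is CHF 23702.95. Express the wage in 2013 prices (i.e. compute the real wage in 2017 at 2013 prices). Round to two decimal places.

16324.35

Real = Nominal ÷ (Index/100) = 23702.95 ÷ (145.2/100)
     = 23702.95 ÷ 1.452 = 16324.3457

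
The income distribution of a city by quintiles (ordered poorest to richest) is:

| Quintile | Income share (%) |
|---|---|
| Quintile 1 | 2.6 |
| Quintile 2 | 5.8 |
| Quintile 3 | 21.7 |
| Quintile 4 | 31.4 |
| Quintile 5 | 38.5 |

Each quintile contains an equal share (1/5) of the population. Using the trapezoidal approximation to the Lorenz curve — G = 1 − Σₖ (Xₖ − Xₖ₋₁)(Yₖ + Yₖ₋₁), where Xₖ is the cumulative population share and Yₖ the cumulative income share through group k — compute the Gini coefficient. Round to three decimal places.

0.390

Cumulative income shares Yₖ: 0.0260, 0.0840, 0.3010, 0.6150, 1.0000
Σ (Xₖ−Xₖ₋₁)(Yₖ+Yₖ₋₁) = (1/5)(0.0260+0.0000) + (1/5)(0.0840+0.0260) + (1/5)(0.3010+0.0840) + (1/5)(0.6150+0.3010) + (1/5)(1.0000+0.6150)
  = 0.0052 + 0.0220 + 0.0770 + 0.1832 + 0.3230 = 0.6104
G = 1 − 0.6104 = 0.3896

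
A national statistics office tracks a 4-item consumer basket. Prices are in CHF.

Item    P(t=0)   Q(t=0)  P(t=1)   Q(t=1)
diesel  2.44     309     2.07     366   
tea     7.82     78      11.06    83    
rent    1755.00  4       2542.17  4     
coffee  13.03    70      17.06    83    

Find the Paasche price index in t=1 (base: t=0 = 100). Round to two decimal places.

Paasche price index uses current-period quantities as weights.
ΣP(t=1)·Q(t=1) = 2.07×366 + 11.06×83 + 2542.17×4 + 17.06×83 = 757.62 + 917.98 + 10168.68 + 1415.98 = 13260.26
ΣP(t=0)·Q(t=1) = 2.44×366 + 7.82×83 + 1755.00×4 + 13.03×83 = 893.04 + 649.06 + 7020 + 1081.49 = 9643.59
Index = 13260.26 / 9643.59 × 100 = 137.5034

137.50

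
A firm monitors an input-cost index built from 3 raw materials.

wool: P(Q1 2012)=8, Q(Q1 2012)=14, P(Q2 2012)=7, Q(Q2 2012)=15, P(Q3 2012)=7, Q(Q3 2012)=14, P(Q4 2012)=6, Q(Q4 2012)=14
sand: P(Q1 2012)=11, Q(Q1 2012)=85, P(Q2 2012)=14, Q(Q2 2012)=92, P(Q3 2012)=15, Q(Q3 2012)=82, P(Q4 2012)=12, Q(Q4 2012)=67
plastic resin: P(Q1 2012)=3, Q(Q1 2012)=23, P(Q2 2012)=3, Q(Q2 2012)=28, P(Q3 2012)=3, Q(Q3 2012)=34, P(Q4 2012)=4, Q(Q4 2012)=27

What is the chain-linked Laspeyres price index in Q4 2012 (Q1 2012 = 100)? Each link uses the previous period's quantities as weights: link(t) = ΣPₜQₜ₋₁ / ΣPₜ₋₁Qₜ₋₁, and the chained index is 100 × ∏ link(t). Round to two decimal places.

108.75

Link Q1 2012→Q2 2012:
ΣP(Q2 2012)Q(Q1 2012) = 7×14 + 14×85 + 3×23 = 98 + 1190 + 69 = 1357
ΣP(Q1 2012)Q(Q1 2012) = 8×14 + 11×85 + 3×23 = 112 + 935 + 69 = 1116
link = 1357/1116 = 1.215950
Link Q2 2012→Q3 2012:
ΣP(Q3 2012)Q(Q2 2012) = 7×15 + 15×92 + 3×28 = 105 + 1380 + 84 = 1569
ΣP(Q2 2012)Q(Q2 2012) = 7×15 + 14×92 + 3×28 = 105 + 1288 + 84 = 1477
link = 1569/1477 = 1.062288
Link Q3 2012→Q4 2012:
ΣP(Q4 2012)Q(Q3 2012) = 6×14 + 12×82 + 4×34 = 84 + 984 + 136 = 1204
ΣP(Q3 2012)Q(Q3 2012) = 7×14 + 15×82 + 3×34 = 98 + 1230 + 102 = 1430
link = 1204/1430 = 0.841958
Chained index = 100 × 1.215950 × 1.062288 × 0.841958 = 108.7548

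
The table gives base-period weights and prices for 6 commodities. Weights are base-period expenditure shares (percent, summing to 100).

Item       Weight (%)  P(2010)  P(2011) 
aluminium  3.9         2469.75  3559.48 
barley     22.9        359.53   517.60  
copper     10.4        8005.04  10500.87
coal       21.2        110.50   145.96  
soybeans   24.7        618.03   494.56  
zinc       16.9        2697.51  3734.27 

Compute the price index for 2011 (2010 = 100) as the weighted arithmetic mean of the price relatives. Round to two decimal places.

123.40

aluminium: 3.9 × (3559.48/2469.75) = 3.9 × 1.441231 = 5.6208
barley: 22.9 × (517.60/359.53) = 22.9 × 1.439657 = 32.9682
copper: 10.4 × (10500.87/8005.04) = 10.4 × 1.311782 = 13.6425
coal: 21.2 × (145.96/110.50) = 21.2 × 1.320905 = 28.0032
soybeans: 24.7 × (494.56/618.03) = 24.7 × 0.800220 = 19.7654
zinc: 16.9 × (3734.27/2697.51) = 16.9 × 1.384340 = 23.3953
Index = Σ wᵢ·(p₁ᵢ/p₀ᵢ) = 5.6208 + 32.9682 + 13.6425 + 28.0032 + 19.7654 + 23.3953 = 123.3955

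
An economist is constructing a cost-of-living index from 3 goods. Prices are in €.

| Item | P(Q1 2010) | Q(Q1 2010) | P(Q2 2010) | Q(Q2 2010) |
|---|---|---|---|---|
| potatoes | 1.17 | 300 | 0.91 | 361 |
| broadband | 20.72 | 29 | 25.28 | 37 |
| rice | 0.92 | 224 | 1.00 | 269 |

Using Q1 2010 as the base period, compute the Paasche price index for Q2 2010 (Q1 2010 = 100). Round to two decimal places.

Paasche price index uses current-period quantities as weights.
ΣP(Q2 2010)·Q(Q2 2010) = 0.91×361 + 25.28×37 + 1.00×269 = 328.51 + 935.36 + 269 = 1532.87
ΣP(Q1 2010)·Q(Q2 2010) = 1.17×361 + 20.72×37 + 0.92×269 = 422.37 + 766.64 + 247.48 = 1436.49
Index = 1532.87 / 1436.49 × 100 = 106.7094

106.71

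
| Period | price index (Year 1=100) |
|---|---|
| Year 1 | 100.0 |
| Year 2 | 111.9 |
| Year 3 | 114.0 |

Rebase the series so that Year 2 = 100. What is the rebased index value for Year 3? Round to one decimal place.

Rebased(Year 3) = 114.0 / 111.9 × 100 = 101.8767

101.9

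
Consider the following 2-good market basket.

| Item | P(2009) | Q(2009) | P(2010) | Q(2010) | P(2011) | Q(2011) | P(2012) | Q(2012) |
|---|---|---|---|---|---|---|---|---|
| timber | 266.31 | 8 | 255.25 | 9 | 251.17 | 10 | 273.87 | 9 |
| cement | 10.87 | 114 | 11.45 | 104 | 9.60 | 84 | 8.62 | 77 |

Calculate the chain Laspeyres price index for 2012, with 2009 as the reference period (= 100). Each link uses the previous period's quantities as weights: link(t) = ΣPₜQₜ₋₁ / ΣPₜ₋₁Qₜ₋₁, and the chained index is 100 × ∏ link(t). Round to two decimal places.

96.86

Link 2009→2010:
ΣP(2010)Q(2009) = 255.25×8 + 11.45×114 = 2042 + 1305.3 = 3347.3
ΣP(2009)Q(2009) = 266.31×8 + 10.87×114 = 2130.48 + 1239.18 = 3369.66
link = 3347.3/3369.66 = 0.993364
Link 2010→2011:
ΣP(2011)Q(2010) = 251.17×9 + 9.60×104 = 2260.53 + 998.4 = 3258.93
ΣP(2010)Q(2010) = 255.25×9 + 11.45×104 = 2297.25 + 1190.8 = 3488.05
link = 3258.93/3488.05 = 0.934313
Link 2011→2012:
ΣP(2012)Q(2011) = 273.87×10 + 8.62×84 = 2738.7 + 724.08 = 3462.78
ΣP(2011)Q(2011) = 251.17×10 + 9.60×84 = 2511.7 + 806.4 = 3318.1
link = 3462.78/3318.1 = 1.043603
Chained index = 100 × 0.993364 × 0.934313 × 1.043603 = 96.8582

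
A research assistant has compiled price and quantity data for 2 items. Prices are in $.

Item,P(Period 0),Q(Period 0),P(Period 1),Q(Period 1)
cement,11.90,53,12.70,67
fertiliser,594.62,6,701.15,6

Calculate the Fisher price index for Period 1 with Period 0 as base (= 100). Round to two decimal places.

116.05

Laspeyres component (base-period weights):
ΣP(Period 1)Q(Period 0) = 12.70×53 + 701.15×6 = 673.1 + 4206.9 = 4880
ΣP(Period 0)Q(Period 0) = 11.90×53 + 594.62×6 = 630.7 + 3567.72 = 4198.42
L = 4880 / 4198.42 × 100 = 116.2342
Paasche component (current-period weights):
ΣP(Period 1)Q(Period 1) = 12.70×67 + 701.15×6 = 850.9 + 4206.9 = 5057.8
ΣP(Period 0)Q(Period 1) = 11.90×67 + 594.62×6 = 797.3 + 3567.72 = 4365.02
P = 5057.8 / 4365.02 × 100 = 115.8712
Fisher = √(L × P) = √(116.2342 × 115.8712) = 116.0525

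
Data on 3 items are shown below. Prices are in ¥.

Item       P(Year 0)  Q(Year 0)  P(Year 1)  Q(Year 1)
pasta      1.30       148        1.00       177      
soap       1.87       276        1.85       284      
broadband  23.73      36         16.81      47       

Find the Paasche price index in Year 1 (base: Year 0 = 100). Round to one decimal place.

79.5

Paasche price index uses current-period quantities as weights.
ΣP(Year 1)·Q(Year 1) = 1.00×177 + 1.85×284 + 16.81×47 = 177 + 525.4 + 790.07 = 1492.47
ΣP(Year 0)·Q(Year 1) = 1.30×177 + 1.87×284 + 23.73×47 = 230.1 + 531.08 + 1115.31 = 1876.49
Index = 1492.47 / 1876.49 × 100 = 79.5352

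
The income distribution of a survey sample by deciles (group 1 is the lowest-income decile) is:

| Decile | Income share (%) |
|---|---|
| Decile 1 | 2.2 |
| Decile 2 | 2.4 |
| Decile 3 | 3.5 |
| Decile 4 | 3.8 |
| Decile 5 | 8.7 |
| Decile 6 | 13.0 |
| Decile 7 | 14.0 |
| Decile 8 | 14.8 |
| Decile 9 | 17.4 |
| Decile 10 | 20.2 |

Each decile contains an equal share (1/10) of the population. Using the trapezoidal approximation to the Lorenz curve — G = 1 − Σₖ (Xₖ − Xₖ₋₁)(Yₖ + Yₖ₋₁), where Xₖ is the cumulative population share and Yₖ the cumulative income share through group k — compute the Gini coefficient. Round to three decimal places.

Cumulative income shares Yₖ: 0.0220, 0.0460, 0.0810, 0.1190, 0.2060, 0.3360, 0.4760, 0.6240, 0.7980, 1.0000
Σ (Xₖ−Xₖ₋₁)(Yₖ+Yₖ₋₁) = (1/10)(0.0220+0.0000) + (1/10)(0.0460+0.0220) + (1/10)(0.0810+0.0460) + (1/10)(0.1190+0.0810) + (1/10)(0.2060+0.1190) + (1/10)(0.3360+0.2060) + (1/10)(0.4760+0.3360) + (1/10)(0.6240+0.4760) + (1/10)(0.7980+0.6240) + (1/10)(1.0000+0.7980)
  = 0.0022 + 0.0068 + 0.0127 + 0.0200 + 0.0325 + 0.0542 + 0.0812 + 0.1100 + 0.1422 + 0.1798 = 0.6416
G = 1 − 0.6416 = 0.3584

0.358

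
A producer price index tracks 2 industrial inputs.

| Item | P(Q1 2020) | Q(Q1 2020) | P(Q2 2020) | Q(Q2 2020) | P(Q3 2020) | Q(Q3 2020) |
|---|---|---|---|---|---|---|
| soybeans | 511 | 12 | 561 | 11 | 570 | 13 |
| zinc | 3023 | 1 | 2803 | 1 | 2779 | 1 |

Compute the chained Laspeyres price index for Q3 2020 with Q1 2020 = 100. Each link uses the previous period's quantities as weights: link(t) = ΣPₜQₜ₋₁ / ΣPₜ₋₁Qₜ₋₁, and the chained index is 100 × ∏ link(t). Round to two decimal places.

Link Q1 2020→Q2 2020:
ΣP(Q2 2020)Q(Q1 2020) = 561×12 + 2803×1 = 6732 + 2803 = 9535
ΣP(Q1 2020)Q(Q1 2020) = 511×12 + 3023×1 = 6132 + 3023 = 9155
link = 9535/9155 = 1.041507
Link Q2 2020→Q3 2020:
ΣP(Q3 2020)Q(Q2 2020) = 570×11 + 2779×1 = 6270 + 2779 = 9049
ΣP(Q2 2020)Q(Q2 2020) = 561×11 + 2803×1 = 6171 + 2803 = 8974
link = 9049/8974 = 1.008357
Chained index = 100 × 1.041507 × 1.008357 = 105.0212

105.02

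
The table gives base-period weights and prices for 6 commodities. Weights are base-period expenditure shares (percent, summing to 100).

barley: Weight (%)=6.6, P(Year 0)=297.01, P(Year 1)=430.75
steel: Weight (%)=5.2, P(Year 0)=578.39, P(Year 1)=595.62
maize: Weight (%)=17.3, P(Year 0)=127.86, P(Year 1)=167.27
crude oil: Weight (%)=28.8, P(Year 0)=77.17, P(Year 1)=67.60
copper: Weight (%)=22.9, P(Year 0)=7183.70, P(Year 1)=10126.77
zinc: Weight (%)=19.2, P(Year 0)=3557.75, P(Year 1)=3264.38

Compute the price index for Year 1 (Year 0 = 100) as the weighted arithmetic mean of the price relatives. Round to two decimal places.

112.69

barley: 6.6 × (430.75/297.01) = 6.6 × 1.450288 = 9.5719
steel: 5.2 × (595.62/578.39) = 5.2 × 1.029790 = 5.3549
maize: 17.3 × (167.27/127.86) = 17.3 × 1.308228 = 22.6323
crude oil: 28.8 × (67.60/77.17) = 28.8 × 0.875988 = 25.2285
copper: 22.9 × (10126.77/7183.70) = 22.9 × 1.409687 = 32.2818
zinc: 19.2 × (3264.38/3557.75) = 19.2 × 0.917541 = 17.6168
Index = Σ wᵢ·(p₁ᵢ/p₀ᵢ) = 9.5719 + 5.3549 + 22.6323 + 25.2285 + 32.2818 + 17.6168 = 112.6862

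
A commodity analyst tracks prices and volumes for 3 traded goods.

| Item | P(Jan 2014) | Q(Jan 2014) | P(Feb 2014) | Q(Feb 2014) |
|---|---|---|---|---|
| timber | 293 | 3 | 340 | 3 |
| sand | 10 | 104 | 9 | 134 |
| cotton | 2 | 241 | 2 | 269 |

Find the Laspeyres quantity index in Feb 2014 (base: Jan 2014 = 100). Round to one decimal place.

Laspeyres quantity index uses base-period prices as weights.
ΣP(Jan 2014)·Q(Feb 2014) = 293×3 + 10×134 + 2×269 = 879 + 1340 + 538 = 2757
ΣP(Jan 2014)·Q(Jan 2014) = 293×3 + 10×104 + 2×241 = 879 + 1040 + 482 = 2401
Index = 2757 / 2401 × 100 = 114.8272

114.8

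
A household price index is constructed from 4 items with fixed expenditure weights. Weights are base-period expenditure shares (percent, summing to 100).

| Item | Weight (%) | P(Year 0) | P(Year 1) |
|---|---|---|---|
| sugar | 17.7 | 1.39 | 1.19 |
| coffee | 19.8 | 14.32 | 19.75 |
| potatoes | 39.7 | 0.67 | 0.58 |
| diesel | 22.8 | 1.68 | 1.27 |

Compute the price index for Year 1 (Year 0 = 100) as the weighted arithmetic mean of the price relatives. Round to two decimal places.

sugar: 17.7 × (1.19/1.39) = 17.7 × 0.856115 = 15.1532
coffee: 19.8 × (19.75/14.32) = 19.8 × 1.379190 = 27.3080
potatoes: 39.7 × (0.58/0.67) = 39.7 × 0.865672 = 34.3672
diesel: 22.8 × (1.27/1.68) = 22.8 × 0.755952 = 17.2357
Index = Σ wᵢ·(p₁ᵢ/p₀ᵢ) = 15.1532 + 27.3080 + 34.3672 + 17.2357 = 94.0641

94.06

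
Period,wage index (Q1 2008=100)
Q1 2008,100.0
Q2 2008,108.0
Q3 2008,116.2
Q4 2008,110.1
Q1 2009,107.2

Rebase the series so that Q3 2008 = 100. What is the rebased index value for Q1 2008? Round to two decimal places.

Rebased(Q1 2008) = 100.0 / 116.2 × 100 = 86.0585

86.06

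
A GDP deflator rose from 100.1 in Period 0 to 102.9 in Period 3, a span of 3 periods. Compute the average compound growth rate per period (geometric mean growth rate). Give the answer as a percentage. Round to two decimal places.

0.92%

Growth factor = (102.9/100.1)^(1/3) = (1.027972)^(1/3) = 1.009238
Growth rate = 1.009238 − 1 = 0.009238 = 0.9238%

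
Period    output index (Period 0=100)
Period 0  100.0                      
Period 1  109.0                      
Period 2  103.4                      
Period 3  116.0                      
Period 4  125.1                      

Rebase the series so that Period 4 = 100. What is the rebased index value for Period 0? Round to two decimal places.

79.94

Rebased(Period 0) = 100.0 / 125.1 × 100 = 79.9361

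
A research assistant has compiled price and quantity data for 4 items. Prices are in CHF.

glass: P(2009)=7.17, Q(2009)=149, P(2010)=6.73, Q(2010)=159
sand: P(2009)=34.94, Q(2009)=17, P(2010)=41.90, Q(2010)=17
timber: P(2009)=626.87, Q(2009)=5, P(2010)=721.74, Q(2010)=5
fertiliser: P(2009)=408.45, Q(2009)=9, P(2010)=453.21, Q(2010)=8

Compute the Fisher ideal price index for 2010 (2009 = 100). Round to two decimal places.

110.90

Laspeyres component (base-period weights):
ΣP(2010)Q(2009) = 6.73×149 + 41.90×17 + 721.74×5 + 453.21×9 = 1002.77 + 712.3 + 3608.7 + 4078.89 = 9402.66
ΣP(2009)Q(2009) = 7.17×149 + 34.94×17 + 626.87×5 + 408.45×9 = 1068.33 + 593.98 + 3134.35 + 3676.05 = 8472.71
L = 9402.66 / 8472.71 × 100 = 110.9758
Paasche component (current-period weights):
ΣP(2010)Q(2010) = 6.73×159 + 41.90×17 + 721.74×5 + 453.21×8 = 1070.07 + 712.3 + 3608.7 + 3625.68 = 9016.75
ΣP(2009)Q(2010) = 7.17×159 + 34.94×17 + 626.87×5 + 408.45×8 = 1140.03 + 593.98 + 3134.35 + 3267.6 = 8135.96
P = 9016.75 / 8135.96 × 100 = 110.8259
Fisher = √(L × P) = √(110.9758 × 110.8259) = 110.9008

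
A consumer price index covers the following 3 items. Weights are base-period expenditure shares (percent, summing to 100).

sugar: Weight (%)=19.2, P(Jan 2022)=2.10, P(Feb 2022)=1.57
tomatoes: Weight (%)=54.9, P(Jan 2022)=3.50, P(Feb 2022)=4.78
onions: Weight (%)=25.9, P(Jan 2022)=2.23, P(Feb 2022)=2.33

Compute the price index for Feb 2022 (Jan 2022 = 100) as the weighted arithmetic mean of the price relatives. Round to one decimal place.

116.4

sugar: 19.2 × (1.57/2.10) = 19.2 × 0.747619 = 14.3543
tomatoes: 54.9 × (4.78/3.50) = 54.9 × 1.365714 = 74.9777
onions: 25.9 × (2.33/2.23) = 25.9 × 1.044843 = 27.0614
Index = Σ wᵢ·(p₁ᵢ/p₀ᵢ) = 14.3543 + 74.9777 + 27.0614 = 116.3934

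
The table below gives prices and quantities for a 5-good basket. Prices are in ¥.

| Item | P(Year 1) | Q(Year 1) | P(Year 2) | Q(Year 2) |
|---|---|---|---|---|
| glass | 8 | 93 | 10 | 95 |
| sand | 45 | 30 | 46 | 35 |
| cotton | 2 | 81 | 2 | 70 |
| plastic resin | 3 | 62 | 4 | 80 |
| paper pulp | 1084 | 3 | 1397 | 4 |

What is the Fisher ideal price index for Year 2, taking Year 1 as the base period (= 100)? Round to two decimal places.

Laspeyres component (base-period weights):
ΣP(Year 2)Q(Year 1) = 10×93 + 46×30 + 2×81 + 4×62 + 1397×3 = 930 + 1380 + 162 + 248 + 4191 = 6911
ΣP(Year 1)Q(Year 1) = 8×93 + 45×30 + 2×81 + 3×62 + 1084×3 = 744 + 1350 + 162 + 186 + 3252 = 5694
L = 6911 / 5694 × 100 = 121.3734
Paasche component (current-period weights):
ΣP(Year 2)Q(Year 2) = 10×95 + 46×35 + 2×70 + 4×80 + 1397×4 = 950 + 1610 + 140 + 320 + 5588 = 8608
ΣP(Year 1)Q(Year 2) = 8×95 + 45×35 + 2×70 + 3×80 + 1084×4 = 760 + 1575 + 140 + 240 + 4336 = 7051
P = 8608 / 7051 × 100 = 122.0820
Fisher = √(L × P) = √(121.3734 × 122.0820) = 121.7272

121.73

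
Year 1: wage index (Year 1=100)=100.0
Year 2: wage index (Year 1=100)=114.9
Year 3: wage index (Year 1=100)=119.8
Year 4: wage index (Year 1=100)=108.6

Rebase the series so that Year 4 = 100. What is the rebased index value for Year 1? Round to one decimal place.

Rebased(Year 1) = 100.0 / 108.6 × 100 = 92.0810

92.1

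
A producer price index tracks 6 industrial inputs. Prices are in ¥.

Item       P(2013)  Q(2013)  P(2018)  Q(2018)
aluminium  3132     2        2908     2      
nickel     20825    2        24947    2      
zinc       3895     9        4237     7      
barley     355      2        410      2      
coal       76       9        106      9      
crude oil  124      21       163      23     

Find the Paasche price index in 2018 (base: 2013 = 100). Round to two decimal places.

Paasche price index uses current-period quantities as weights.
ΣP(2018)·Q(2018) = 2908×2 + 24947×2 + 4237×7 + 410×2 + 106×9 + 163×23 = 5816 + 49894 + 29659 + 820 + 954 + 3749 = 90892
ΣP(2013)·Q(2018) = 3132×2 + 20825×2 + 3895×7 + 355×2 + 76×9 + 124×23 = 6264 + 41650 + 27265 + 710 + 684 + 2852 = 79425
Index = 90892 / 79425 × 100 = 114.4375

114.44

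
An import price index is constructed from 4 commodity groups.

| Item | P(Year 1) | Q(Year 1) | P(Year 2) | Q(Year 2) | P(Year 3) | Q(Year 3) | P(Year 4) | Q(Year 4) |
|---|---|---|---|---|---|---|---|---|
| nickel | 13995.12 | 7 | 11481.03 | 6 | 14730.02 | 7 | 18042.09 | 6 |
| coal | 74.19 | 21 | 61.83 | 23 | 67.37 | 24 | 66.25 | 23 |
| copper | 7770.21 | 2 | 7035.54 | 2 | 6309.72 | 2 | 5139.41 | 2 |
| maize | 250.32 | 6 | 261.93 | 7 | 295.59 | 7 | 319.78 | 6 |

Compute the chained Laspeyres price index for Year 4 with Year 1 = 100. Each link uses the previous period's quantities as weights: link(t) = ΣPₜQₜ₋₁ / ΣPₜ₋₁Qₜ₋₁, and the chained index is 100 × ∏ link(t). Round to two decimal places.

119.10

Link Year 1→Year 2:
ΣP(Year 2)Q(Year 1) = 11481.03×7 + 61.83×21 + 7035.54×2 + 261.93×6 = 80367.21 + 1298.43 + 14071.08 + 1571.58 = 97308.3
ΣP(Year 1)Q(Year 1) = 13995.12×7 + 74.19×21 + 7770.21×2 + 250.32×6 = 97965.84 + 1557.99 + 15540.42 + 1501.92 = 116566.17
link = 97308.3/116566.17 = 0.834790
Link Year 2→Year 3:
ΣP(Year 3)Q(Year 2) = 14730.02×6 + 67.37×23 + 6309.72×2 + 295.59×7 = 88380.12 + 1549.51 + 12619.44 + 2069.13 = 104618.2
ΣP(Year 2)Q(Year 2) = 11481.03×6 + 61.83×23 + 7035.54×2 + 261.93×7 = 68886.18 + 1422.09 + 14071.08 + 1833.51 = 86212.86
link = 104618.2/86212.86 = 1.213487
Link Year 3→Year 4:
ΣP(Year 4)Q(Year 3) = 18042.09×7 + 66.25×24 + 5139.41×2 + 319.78×7 = 126294.63 + 1590 + 10278.82 + 2238.46 = 140401.91
ΣP(Year 3)Q(Year 3) = 14730.02×7 + 67.37×24 + 6309.72×2 + 295.59×7 = 103110.14 + 1616.88 + 12619.44 + 2069.13 = 119415.59
link = 140401.91/119415.59 = 1.175742
Chained index = 100 × 0.834790 × 1.213487 × 1.175742 = 119.1035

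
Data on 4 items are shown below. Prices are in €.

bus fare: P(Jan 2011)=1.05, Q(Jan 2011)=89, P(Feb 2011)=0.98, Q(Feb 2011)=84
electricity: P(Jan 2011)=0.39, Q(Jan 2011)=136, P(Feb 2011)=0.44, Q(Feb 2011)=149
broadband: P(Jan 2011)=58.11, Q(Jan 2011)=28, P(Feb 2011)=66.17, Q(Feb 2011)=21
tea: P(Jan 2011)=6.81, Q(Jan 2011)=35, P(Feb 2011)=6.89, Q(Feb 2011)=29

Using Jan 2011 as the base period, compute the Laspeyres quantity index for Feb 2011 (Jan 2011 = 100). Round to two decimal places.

Laspeyres quantity index uses base-period prices as weights.
ΣP(Jan 2011)·Q(Feb 2011) = 1.05×84 + 0.39×149 + 58.11×21 + 6.81×29 = 88.2 + 58.11 + 1220.31 + 197.49 = 1564.11
ΣP(Jan 2011)·Q(Jan 2011) = 1.05×89 + 0.39×136 + 58.11×28 + 6.81×35 = 93.45 + 53.04 + 1627.08 + 238.35 = 2011.92
Index = 1564.11 / 2011.92 × 100 = 77.7422

77.74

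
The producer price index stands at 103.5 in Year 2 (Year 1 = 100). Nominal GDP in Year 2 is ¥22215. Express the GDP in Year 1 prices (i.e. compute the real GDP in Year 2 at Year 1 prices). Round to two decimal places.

21463.77

Real = Nominal ÷ (Index/100) = 22215 ÷ (103.5/100)
     = 22215 ÷ 1.035 = 21463.7681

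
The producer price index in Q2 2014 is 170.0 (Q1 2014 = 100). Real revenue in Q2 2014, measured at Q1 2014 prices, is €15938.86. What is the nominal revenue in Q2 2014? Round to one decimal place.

Nominal = Real × (Index/100) = 15938.86 × (170.0/100)
        = 15938.86 × 1.700 = 27096.0620

27096.1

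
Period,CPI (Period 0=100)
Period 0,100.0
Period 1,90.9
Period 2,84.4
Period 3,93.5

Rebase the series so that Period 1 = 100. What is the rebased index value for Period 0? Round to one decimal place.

Rebased(Period 0) = 100.0 / 90.9 × 100 = 110.0110

110.0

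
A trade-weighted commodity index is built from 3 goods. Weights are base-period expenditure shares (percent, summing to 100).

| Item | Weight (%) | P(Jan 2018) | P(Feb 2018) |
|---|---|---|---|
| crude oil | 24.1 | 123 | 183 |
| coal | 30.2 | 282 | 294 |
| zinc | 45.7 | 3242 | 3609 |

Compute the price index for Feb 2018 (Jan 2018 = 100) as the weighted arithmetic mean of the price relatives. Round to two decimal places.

crude oil: 24.1 × (183/123) = 24.1 × 1.487805 = 35.8561
coal: 30.2 × (294/282) = 30.2 × 1.042553 = 31.4851
zinc: 45.7 × (3609/3242) = 45.7 × 1.113202 = 50.8733
Index = Σ wᵢ·(p₁ᵢ/p₀ᵢ) = 35.8561 + 31.4851 + 50.8733 = 118.2145

118.21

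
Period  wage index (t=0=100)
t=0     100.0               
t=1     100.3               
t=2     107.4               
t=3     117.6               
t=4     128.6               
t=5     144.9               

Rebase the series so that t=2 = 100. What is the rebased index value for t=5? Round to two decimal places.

Rebased(t=5) = 144.9 / 107.4 × 100 = 134.9162

134.92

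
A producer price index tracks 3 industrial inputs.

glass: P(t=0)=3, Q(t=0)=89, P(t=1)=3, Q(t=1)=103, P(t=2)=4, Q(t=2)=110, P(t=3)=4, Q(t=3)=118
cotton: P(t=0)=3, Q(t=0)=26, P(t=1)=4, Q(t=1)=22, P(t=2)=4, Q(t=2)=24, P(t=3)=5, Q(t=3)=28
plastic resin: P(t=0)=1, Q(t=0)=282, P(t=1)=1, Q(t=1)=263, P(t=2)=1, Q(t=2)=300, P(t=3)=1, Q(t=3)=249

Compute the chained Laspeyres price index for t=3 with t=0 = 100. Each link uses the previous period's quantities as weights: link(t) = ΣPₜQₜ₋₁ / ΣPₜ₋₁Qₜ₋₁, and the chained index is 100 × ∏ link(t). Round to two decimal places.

123.86

Link t=0→t=1:
ΣP(t=1)Q(t=0) = 3×89 + 4×26 + 1×282 = 267 + 104 + 282 = 653
ΣP(t=0)Q(t=0) = 3×89 + 3×26 + 1×282 = 267 + 78 + 282 = 627
link = 653/627 = 1.041467
Link t=1→t=2:
ΣP(t=2)Q(t=1) = 4×103 + 4×22 + 1×263 = 412 + 88 + 263 = 763
ΣP(t=1)Q(t=1) = 3×103 + 4×22 + 1×263 = 309 + 88 + 263 = 660
link = 763/660 = 1.156061
Link t=2→t=3:
ΣP(t=3)Q(t=2) = 4×110 + 5×24 + 1×300 = 440 + 120 + 300 = 860
ΣP(t=2)Q(t=2) = 4×110 + 4×24 + 1×300 = 440 + 96 + 300 = 836
link = 860/836 = 1.028708
Chained index = 100 × 1.041467 × 1.156061 × 1.028708 = 123.8564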